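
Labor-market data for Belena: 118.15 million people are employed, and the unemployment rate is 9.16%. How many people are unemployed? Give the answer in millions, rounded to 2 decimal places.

Let U be the number unemployed. The labor force is E + U, and U/(E+U) = 0.0916.
So U = 0.0916 × 118.15 / (1 − 0.0916) = 10.8225 / 0.9084 ≈ 11.91 million.

About 11.91 million are unemployed.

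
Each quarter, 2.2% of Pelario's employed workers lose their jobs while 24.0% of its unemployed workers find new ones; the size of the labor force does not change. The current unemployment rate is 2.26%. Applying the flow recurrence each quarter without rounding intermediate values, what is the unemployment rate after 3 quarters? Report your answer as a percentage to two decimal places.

Unemployment rate after three quarters ≈ 5.93%.

With a fixed labor force, u_{t+1} = u_t + s·(1−u_t) − f·u_t = u_t·(1−s−f) + s.
Here 1−s−f = 0.738 and s = 0.022.
u_1 = 0.022600 × 0.738 + 0.022 = 0.038679.
u_2 = 0.038679 × 0.738 + 0.022 = 0.050545.
u_3 = 0.050545 × 0.738 + 0.022 = 0.059302.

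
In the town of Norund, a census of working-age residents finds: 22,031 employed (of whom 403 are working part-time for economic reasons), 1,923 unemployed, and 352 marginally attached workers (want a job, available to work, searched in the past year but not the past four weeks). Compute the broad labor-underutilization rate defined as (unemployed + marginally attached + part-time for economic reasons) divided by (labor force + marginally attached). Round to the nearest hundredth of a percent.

Labor force = 22,031 + 1,923 = 23,954.
Numerator = 1,923 + 352 + 403 = 2,678.
Denominator = 23,954 + 352 = 24,306.
Broad rate = 2,678 / 24,306 = 11.02%.

Broad underutilization rate ≈ 11.02%.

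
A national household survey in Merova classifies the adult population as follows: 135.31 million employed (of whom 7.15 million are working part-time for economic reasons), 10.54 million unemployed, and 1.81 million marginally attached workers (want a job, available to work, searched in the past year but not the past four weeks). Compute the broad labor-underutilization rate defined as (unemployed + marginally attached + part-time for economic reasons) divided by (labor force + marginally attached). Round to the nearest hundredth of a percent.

Broad underutilization rate ≈ 13.21%.

Labor force = 135.31 + 10.54 = 145.85 million.
Numerator = 10.54 + 1.81 + 7.15 = 19.50 million.
Denominator = 145.85 + 1.81 = 147.66 million.
Broad rate = 19.50 / 147.66 = 13.21%.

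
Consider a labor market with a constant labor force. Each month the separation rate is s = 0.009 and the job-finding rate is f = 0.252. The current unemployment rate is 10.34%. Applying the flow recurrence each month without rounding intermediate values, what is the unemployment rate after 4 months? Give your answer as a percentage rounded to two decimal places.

Unemployment rate after four months ≈ 5.50%.

With a fixed labor force, u_{t+1} = u_t + s·(1−u_t) − f·u_t = u_t·(1−s−f) + s.
Here 1−s−f = 0.739 and s = 0.009.
u_1 = 0.103400 × 0.739 + 0.009 = 0.085413.
u_2 = 0.085413 × 0.739 + 0.009 = 0.072120.
u_3 = 0.072120 × 0.739 + 0.009 = 0.062297.
u_4 = 0.062297 × 0.739 + 0.009 = 0.055037.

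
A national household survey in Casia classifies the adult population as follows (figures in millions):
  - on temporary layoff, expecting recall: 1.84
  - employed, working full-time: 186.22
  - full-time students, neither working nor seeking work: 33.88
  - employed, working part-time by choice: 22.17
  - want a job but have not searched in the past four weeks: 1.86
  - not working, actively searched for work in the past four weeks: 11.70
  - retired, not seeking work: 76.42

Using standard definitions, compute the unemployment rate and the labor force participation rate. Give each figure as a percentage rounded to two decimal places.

Unemployment rate ≈ 6.10%; labor force participation rate ≈ 66.43%.

Employed = 186.22 + 22.17 = 208.39 million.
Unemployed = 1.84 + 11.70 = 13.54 million (jobless and actively searching, or on temporary layoff).
Labor force = 208.39 + 13.54 = 221.93 million.
Not in labor force = 33.88 + 1.86 + 76.42 = 112.16 million (those not working and not actively searching are outside the labor force — including those who want a job but have given up searching).
Civilian working-age population = 221.93 + 112.16 = 334.09 million.
Unemployment rate = 13.54 / 221.93 = 6.10%.
Labor force participation rate = 221.93 / 334.09 = 66.43%.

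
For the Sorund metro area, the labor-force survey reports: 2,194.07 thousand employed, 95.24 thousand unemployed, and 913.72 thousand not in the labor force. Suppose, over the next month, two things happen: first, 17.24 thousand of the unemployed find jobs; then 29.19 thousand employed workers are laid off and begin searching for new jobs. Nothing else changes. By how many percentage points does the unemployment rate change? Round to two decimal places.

The unemployment rate changes by +0.52 percentage points.

Initially, labor force = 2,194.07 + 95.24 = 2,289.31 thousand, so u = 95.24/2,289.31 = 4.16%.
After the first change, unemployed falls and employed rises by 17.24; labor force unchanged → E = 2,211.31, U = 78.00, labor force = 2,289.31 thousand.
After the second change, employed falls and unemployed rises by 29.19; labor force unchanged → E = 2,182.12, U = 107.19, labor force = 2,289.31 thousand.
New unemployment rate = 107.19 / 2,289.31 = 4.68%.
Change = 4.68% − 4.16% = +0.52 percentage points.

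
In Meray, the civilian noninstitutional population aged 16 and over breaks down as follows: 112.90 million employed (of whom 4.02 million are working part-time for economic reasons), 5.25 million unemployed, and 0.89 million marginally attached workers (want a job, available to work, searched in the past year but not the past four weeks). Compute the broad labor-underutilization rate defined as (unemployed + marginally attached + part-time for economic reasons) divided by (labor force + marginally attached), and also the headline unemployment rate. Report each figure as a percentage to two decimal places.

Labor force = 112.90 + 5.25 = 118.15 million.
Numerator = 5.25 + 0.89 + 4.02 = 10.16 million.
Denominator = 118.15 + 0.89 = 119.04 million.
Broad rate = 10.16 / 119.04 = 8.53%.
Headline unemployment rate = 5.25 / 118.15 = 4.44%.

Broad underutilization rate ≈ 8.53%; headline unemployment rate ≈ 4.44%.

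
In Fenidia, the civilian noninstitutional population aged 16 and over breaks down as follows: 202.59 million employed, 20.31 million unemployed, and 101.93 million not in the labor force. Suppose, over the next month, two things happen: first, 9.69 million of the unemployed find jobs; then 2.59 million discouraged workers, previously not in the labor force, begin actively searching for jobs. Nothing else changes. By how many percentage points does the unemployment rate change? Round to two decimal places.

Initially, labor force = 202.59 + 20.31 = 222.90 million, so u = 20.31/222.90 = 9.11%.
After the first change, unemployed falls and employed rises by 9.69; labor force unchanged → E = 212.28, U = 10.62, labor force = 222.90 million.
After the second change, unemployed and labor force both rise by 2.59 → E = 212.28, U = 13.21, labor force = 225.49 million.
New unemployment rate = 13.21 / 225.49 = 5.86%.
Change = 5.86% − 9.11% = −3.25 percentage points.

The unemployment rate changes by −3.25 percentage points.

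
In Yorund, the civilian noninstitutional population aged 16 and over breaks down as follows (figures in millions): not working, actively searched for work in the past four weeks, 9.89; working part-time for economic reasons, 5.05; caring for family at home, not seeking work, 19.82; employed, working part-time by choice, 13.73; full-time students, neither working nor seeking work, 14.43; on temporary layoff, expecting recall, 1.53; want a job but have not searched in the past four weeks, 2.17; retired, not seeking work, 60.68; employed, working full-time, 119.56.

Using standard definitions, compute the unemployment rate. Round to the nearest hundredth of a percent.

Employed = 5.05 + 13.73 + 119.56 = 138.34 million (anyone who worked, including part-time for economic reasons, counts as employed).
Unemployed = 9.89 + 1.53 = 11.42 million (jobless and actively searching, or on temporary layoff).
Labor force = 138.34 + 11.42 = 149.76 million.
Unemployment rate = 11.42 / 149.76 = 7.63%.

Unemployment rate ≈ 7.63%.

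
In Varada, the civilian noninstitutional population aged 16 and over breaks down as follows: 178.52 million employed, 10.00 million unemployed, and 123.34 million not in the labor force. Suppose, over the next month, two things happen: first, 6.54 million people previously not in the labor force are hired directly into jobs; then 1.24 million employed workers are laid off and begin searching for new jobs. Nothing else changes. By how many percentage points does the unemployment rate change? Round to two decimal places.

Initially, labor force = 178.52 + 10.00 = 188.52 million, so u = 10.00/188.52 = 5.30%.
After the first change, employed and labor force both rise by 6.54; unemployed unchanged → E = 185.06, U = 10.00, labor force = 195.06 million.
After the second change, employed falls and unemployed rises by 1.24; labor force unchanged → E = 183.82, U = 11.24, labor force = 195.06 million.
New unemployment rate = 11.24 / 195.06 = 5.76%.
Change = 5.76% − 5.30% = +0.46 percentage points.

The unemployment rate changes by +0.46 percentage points.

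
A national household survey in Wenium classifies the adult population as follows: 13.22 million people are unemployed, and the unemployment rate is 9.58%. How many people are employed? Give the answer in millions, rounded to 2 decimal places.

About 124.78 million are employed.

Labor force = U / u = 13.22 / 0.0958 ≈ 138.00 million.
Employed = labor force − unemployed = 138.00 − 13.22 = 124.78 million.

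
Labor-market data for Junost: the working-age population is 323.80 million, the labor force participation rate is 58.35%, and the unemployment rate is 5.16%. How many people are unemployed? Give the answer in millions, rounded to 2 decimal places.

About 9.75 million are unemployed.

Labor force = 0.5835 × 323.80 = 188.94 million.
Unemployed = 0.0516 × 188.94 ≈ 9.75 million.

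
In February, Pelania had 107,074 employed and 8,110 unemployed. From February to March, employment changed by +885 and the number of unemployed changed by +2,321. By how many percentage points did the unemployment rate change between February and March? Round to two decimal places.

February: labor force = 107,074 + 8,110 = 115,184; u = 8,110/115,184 = 7.04%.
March: labor force = 107,959 + 10,431 = 118,390; u = 10,431/118,390 = 8.81%.
Change = 8.81% − 7.04% = +1.77 pp.

The unemployment rate changed by +1.77 percentage points.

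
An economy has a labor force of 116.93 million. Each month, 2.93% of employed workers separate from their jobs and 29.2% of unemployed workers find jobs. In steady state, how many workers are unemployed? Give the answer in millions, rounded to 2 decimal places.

Steady-state unemployment rate u* = s/(s+f) = 2.93/(2.93+29.2) = 0.091192.
Unemployed = u* × labor force = 0.091192 × 116.93 ≈ 10.66 million.

About 10.66 million are unemployed in steady state.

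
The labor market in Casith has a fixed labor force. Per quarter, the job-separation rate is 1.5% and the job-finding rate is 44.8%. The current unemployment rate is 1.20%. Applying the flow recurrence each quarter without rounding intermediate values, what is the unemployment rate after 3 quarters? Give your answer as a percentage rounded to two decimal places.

With a fixed labor force, u_{t+1} = u_t + s·(1−u_t) − f·u_t = u_t·(1−s−f) + s.
Here 1−s−f = 0.537 and s = 0.015.
u_1 = 0.012000 × 0.537 + 0.015 = 0.021444.
u_2 = 0.021444 × 0.537 + 0.015 = 0.026515.
u_3 = 0.026515 × 0.537 + 0.015 = 0.029239.

Unemployment rate after three quarters ≈ 2.92%.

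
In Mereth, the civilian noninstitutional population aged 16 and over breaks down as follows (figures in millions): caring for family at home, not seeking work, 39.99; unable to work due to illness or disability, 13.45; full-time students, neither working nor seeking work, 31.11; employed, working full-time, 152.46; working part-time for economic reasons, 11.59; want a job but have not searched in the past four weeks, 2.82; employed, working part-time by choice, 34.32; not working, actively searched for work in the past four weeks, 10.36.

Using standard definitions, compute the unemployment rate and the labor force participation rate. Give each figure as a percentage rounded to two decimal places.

Unemployment rate ≈ 4.96%; labor force participation rate ≈ 70.49%.

Employed = 152.46 + 11.59 + 34.32 = 198.37 million (anyone who worked, including part-time for economic reasons, counts as employed).
Unemployed = 10.36 million.
Labor force = 198.37 + 10.36 = 208.73 million.
Not in labor force = 39.99 + 13.45 + 31.11 + 2.82 = 87.37 million (those not working and not actively searching are outside the labor force — including those who want a job but have given up searching).
Civilian working-age population = 208.73 + 87.37 = 296.10 million.
Unemployment rate = 10.36 / 208.73 = 4.96%.
Labor force participation rate = 208.73 / 296.10 = 70.49%.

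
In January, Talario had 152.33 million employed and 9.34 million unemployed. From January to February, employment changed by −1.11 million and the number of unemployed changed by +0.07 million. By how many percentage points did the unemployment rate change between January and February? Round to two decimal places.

The unemployment rate changed by +0.08 percentage points.

January: labor force = 152.33 + 9.34 = 161.67; u = 9.34/161.67 = 5.78%.
February: labor force = 151.22 + 9.41 = 160.63; u = 9.41/160.63 = 5.86%.
Change = 5.86% − 5.78% = +0.08 pp.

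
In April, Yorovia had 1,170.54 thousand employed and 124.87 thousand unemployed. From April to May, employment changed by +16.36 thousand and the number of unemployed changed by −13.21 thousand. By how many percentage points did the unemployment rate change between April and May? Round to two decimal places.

April: labor force = 1,170.54 + 124.87 = 1,295.41; u = 124.87/1,295.41 = 9.64%.
May: labor force = 1,186.90 + 111.66 = 1,298.56; u = 111.66/1,298.56 = 8.60%.
Change = 8.60% − 9.64% = −1.04 pp.

The unemployment rate changed by −1.04 percentage points.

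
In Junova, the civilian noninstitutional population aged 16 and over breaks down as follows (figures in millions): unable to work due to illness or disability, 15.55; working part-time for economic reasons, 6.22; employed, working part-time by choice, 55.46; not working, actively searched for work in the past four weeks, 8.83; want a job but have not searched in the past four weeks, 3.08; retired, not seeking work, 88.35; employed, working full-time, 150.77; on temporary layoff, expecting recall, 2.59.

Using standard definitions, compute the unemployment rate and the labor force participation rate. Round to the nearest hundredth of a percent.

Employed = 6.22 + 55.46 + 150.77 = 212.45 million (anyone who worked, including part-time for economic reasons, counts as employed).
Unemployed = 8.83 + 2.59 = 11.42 million (jobless and actively searching, or on temporary layoff).
Labor force = 212.45 + 11.42 = 223.87 million.
Not in labor force = 15.55 + 3.08 + 88.35 = 106.98 million (those not working and not actively searching are outside the labor force — including those who want a job but have given up searching).
Civilian working-age population = 223.87 + 106.98 = 330.85 million.
Unemployment rate = 11.42 / 223.87 = 5.10%.
Labor force participation rate = 223.87 / 330.85 = 67.67%.

Unemployment rate ≈ 5.10%; labor force participation rate ≈ 67.67%.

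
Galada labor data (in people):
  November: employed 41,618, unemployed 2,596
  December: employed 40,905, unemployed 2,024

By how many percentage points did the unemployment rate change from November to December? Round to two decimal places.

The unemployment rate changed by −1.16 percentage points.

November: labor force = 41,618 + 2,596 = 44,214; u = 2,596/44,214 = 5.87%.
December: labor force = 40,905 + 2,024 = 42,929; u = 2,024/42,929 = 4.71%.
Change = 4.71% − 5.87% = −1.16 pp.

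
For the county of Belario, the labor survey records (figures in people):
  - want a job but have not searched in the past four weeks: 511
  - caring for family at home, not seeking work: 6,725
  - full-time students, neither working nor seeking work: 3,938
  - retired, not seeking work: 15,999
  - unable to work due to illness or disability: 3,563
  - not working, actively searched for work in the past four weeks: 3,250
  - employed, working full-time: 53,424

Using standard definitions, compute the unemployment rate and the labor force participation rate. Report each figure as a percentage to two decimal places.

Unemployment rate ≈ 5.73%; labor force participation rate ≈ 64.84%.

Employed = 53,424.
Unemployed = 3,250.
Labor force = 53,424 + 3,250 = 56,674.
Not in labor force = 511 + 6,725 + 3,938 + 15,999 + 3,563 = 30,736 (those not working and not actively searching are outside the labor force — including those who want a job but have given up searching).
Civilian working-age population = 56,674 + 30,736 = 87,410.
Unemployment rate = 3,250 / 56,674 = 5.73%.
Labor force participation rate = 56,674 / 87,410 = 64.84%.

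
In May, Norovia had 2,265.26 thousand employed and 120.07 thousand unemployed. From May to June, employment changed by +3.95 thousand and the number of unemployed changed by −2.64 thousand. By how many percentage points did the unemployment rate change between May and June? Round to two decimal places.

The unemployment rate changed by −0.11 percentage points.

May: labor force = 2,265.26 + 120.07 = 2,385.33; u = 120.07/2,385.33 = 5.03%.
June: labor force = 2,269.21 + 117.43 = 2,386.64; u = 117.43/2,386.64 = 4.92%.
Change = 4.92% − 5.03% = −0.11 pp.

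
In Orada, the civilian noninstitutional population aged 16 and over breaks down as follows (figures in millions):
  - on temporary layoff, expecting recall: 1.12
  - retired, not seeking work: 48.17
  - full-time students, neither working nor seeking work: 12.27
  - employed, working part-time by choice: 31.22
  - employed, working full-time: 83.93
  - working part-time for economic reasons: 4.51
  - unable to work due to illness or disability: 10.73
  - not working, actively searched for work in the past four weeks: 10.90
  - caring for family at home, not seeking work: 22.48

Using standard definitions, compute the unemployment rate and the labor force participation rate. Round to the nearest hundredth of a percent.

Unemployment rate ≈ 9.13%; labor force participation rate ≈ 58.44%.

Employed = 31.22 + 83.93 + 4.51 = 119.66 million (anyone who worked, including part-time for economic reasons, counts as employed).
Unemployed = 1.12 + 10.90 = 12.02 million (jobless and actively searching, or on temporary layoff).
Labor force = 119.66 + 12.02 = 131.68 million.
Not in labor force = 48.17 + 12.27 + 10.73 + 22.48 = 93.65 million (those not working and not actively searching are outside the labor force).
Civilian working-age population = 131.68 + 93.65 = 225.33 million.
Unemployment rate = 12.02 / 131.68 = 9.13%.
Labor force participation rate = 131.68 / 225.33 = 58.44%.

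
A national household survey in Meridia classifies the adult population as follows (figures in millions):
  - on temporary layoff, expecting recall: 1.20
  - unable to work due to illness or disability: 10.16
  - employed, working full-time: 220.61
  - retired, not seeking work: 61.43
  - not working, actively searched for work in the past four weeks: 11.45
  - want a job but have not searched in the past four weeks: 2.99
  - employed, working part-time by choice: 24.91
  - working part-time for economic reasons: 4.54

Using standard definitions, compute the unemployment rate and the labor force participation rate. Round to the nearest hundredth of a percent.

Employed = 220.61 + 24.91 + 4.54 = 250.06 million (anyone who worked, including part-time for economic reasons, counts as employed).
Unemployed = 1.20 + 11.45 = 12.65 million (jobless and actively searching, or on temporary layoff).
Labor force = 250.06 + 12.65 = 262.71 million.
Not in labor force = 10.16 + 61.43 + 2.99 = 74.58 million (those not working and not actively searching are outside the labor force — including those who want a job but have given up searching).
Civilian working-age population = 262.71 + 74.58 = 337.29 million.
Unemployment rate = 12.65 / 262.71 = 4.82%.
Labor force participation rate = 262.71 / 337.29 = 77.89%.

Unemployment rate ≈ 4.82%; labor force participation rate ≈ 77.89%.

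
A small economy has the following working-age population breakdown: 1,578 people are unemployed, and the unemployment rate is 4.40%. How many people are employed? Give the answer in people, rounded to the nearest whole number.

Labor force = U / u = 1,578 / 0.0440 ≈ 35,864.
Employed = labor force − unemployed = 35,864 − 1,578 = 34,286.

About 34,286 are employed.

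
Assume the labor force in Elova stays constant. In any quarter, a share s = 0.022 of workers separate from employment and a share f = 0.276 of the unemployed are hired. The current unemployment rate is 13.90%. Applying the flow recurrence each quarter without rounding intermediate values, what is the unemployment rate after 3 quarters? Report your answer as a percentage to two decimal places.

With a fixed labor force, u_{t+1} = u_t + s·(1−u_t) − f·u_t = u_t·(1−s−f) + s.
Here 1−s−f = 0.702 and s = 0.022.
u_1 = 0.139000 × 0.702 + 0.022 = 0.119578.
u_2 = 0.119578 × 0.702 + 0.022 = 0.105944.
u_3 = 0.105944 × 0.702 + 0.022 = 0.096373.

Unemployment rate after three quarters ≈ 9.64%.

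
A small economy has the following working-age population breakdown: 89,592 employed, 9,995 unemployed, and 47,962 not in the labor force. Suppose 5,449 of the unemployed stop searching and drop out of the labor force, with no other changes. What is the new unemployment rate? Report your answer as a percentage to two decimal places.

New unemployment rate ≈ 4.83%.

Initially, labor force = 89,592 + 9,995 = 99,587, so u = 9,995/99,587 = 10.04%.
After the change, unemployed and labor force both fall by 5,449 → E = 89,592, U = 4,546, labor force = 94,138.
New unemployment rate = 4,546 / 94,138 = 4.83%.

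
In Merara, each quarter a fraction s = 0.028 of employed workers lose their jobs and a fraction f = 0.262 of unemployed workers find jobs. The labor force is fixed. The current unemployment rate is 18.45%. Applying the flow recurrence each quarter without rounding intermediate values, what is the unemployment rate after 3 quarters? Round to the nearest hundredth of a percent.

With a fixed labor force, u_{t+1} = u_t + s·(1−u_t) − f·u_t = u_t·(1−s−f) + s.
Here 1−s−f = 0.710 and s = 0.028.
u_1 = 0.184500 × 0.710 + 0.028 = 0.158995.
u_2 = 0.158995 × 0.710 + 0.028 = 0.140886.
u_3 = 0.140886 × 0.710 + 0.028 = 0.128029.

Unemployment rate after three quarters ≈ 12.80%.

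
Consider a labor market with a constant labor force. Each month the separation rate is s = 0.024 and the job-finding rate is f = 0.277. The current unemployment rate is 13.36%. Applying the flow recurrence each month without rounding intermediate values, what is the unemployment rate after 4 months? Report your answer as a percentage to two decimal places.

With a fixed labor force, u_{t+1} = u_t + s·(1−u_t) − f·u_t = u_t·(1−s−f) + s.
Here 1−s−f = 0.699 and s = 0.024.
u_1 = 0.133600 × 0.699 + 0.024 = 0.117386.
u_2 = 0.117386 × 0.699 + 0.024 = 0.106053.
u_3 = 0.106053 × 0.699 + 0.024 = 0.098131.
u_4 = 0.098131 × 0.699 + 0.024 = 0.092594.

Unemployment rate after four months ≈ 9.26%.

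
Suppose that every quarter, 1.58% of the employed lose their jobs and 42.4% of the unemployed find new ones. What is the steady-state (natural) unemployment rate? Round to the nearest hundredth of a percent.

At steady state the flows balance: s·E = f·U, so U/(E+U) = s/(s+f).
u* = 1.58 / (1.58 + 42.4) = 1.58 / 43.98 = 3.59%.

Steady-state unemployment rate ≈ 3.59%.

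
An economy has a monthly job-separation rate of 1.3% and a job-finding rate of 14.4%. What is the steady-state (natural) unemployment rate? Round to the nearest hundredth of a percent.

Steady-state unemployment rate ≈ 8.28%.

At steady state the flows balance: s·E = f·U, so U/(E+U) = s/(s+f).
u* = 1.3 / (1.3 + 14.4) = 1.3 / 15.70 = 8.28%.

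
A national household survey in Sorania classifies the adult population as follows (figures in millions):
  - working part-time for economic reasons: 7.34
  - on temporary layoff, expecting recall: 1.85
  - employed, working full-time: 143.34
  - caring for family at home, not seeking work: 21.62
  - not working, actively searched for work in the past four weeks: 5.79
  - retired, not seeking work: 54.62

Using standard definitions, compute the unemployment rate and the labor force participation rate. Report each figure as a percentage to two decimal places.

Employed = 7.34 + 143.34 = 150.68 million (anyone who worked, including part-time for economic reasons, counts as employed).
Unemployed = 1.85 + 5.79 = 7.64 million (jobless and actively searching, or on temporary layoff).
Labor force = 150.68 + 7.64 = 158.32 million.
Not in labor force = 21.62 + 54.62 = 76.24 million (those not working and not actively searching are outside the labor force).
Civilian working-age population = 158.32 + 76.24 = 234.56 million.
Unemployment rate = 7.64 / 158.32 = 4.83%.
Labor force participation rate = 158.32 / 234.56 = 67.50%.

Unemployment rate ≈ 4.83%; labor force participation rate ≈ 67.50%.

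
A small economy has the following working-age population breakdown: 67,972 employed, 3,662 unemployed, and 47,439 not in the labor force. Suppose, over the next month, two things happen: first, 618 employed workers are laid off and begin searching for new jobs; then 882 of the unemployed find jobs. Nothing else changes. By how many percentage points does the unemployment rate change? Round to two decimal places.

The unemployment rate changes by −0.37 percentage points.

Initially, labor force = 67,972 + 3,662 = 71,634, so u = 3,662/71,634 = 5.11%.
After the first change, employed falls and unemployed rises by 618; labor force unchanged → E = 67,354, U = 4,280, labor force = 71,634.
After the second change, unemployed falls and employed rises by 882; labor force unchanged → E = 68,236, U = 3,398, labor force = 71,634.
New unemployment rate = 3,398 / 71,634 = 4.74%.
Change = 4.74% − 5.11% = −0.37 percentage points.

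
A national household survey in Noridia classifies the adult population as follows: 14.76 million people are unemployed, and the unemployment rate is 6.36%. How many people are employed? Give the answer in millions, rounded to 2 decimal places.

Labor force = U / u = 14.76 / 0.0636 ≈ 232.08 million.
Employed = labor force − unemployed = 232.08 − 14.76 = 217.32 million.

About 217.32 million are employed.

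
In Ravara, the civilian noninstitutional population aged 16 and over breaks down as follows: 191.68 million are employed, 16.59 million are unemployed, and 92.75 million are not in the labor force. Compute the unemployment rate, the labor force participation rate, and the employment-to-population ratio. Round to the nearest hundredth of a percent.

Labor force = employed + unemployed = 191.68 + 16.59 = 208.27 million.
Working-age population = 208.27 + 92.75 = 301.02 million.
Unemployment rate = 16.59 / 208.27 = 7.97%.
Labor force participation rate = 208.27 / 301.02 = 69.19%.
Employment-population ratio = 191.68 / 301.02 = 63.68%.

Unemployment rate ≈ 7.97%; labor force participation rate ≈ 69.19%; employment-population ratio ≈ 63.68%.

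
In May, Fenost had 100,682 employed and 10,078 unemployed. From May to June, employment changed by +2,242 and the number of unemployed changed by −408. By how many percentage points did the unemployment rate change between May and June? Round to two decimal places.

May: labor force = 100,682 + 10,078 = 110,760; u = 10,078/110,760 = 9.10%.
June: labor force = 102,924 + 9,670 = 112,594; u = 9,670/112,594 = 8.59%.
Change = 8.59% − 9.10% = −0.51 pp.

The unemployment rate changed by −0.51 percentage points.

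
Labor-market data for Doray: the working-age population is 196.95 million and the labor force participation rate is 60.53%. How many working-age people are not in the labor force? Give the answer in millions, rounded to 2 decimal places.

About 77.74 million are not in the labor force.

Share not in the labor force = 1 − 0.6053 = 0.3947.
Not in labor force = 0.3947 × 196.95 ≈ 77.74 million.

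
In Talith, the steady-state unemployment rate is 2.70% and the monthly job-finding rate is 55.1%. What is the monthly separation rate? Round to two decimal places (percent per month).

From u* = s/(s+f): s = u·f/(1−u).
s = 0.0270 × 55.1 / (1 − 0.0270) = 1.4877 / 0.9730 ≈ 1.53% per month.

Separation rate ≈ 1.53% per month.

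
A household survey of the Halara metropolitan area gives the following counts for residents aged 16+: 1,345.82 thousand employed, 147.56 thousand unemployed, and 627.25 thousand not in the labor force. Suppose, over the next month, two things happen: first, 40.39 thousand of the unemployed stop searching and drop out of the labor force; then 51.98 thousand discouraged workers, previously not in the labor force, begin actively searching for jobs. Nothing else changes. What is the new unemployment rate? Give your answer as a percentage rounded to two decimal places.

New unemployment rate ≈ 10.57%.

Initially, labor force = 1,345.82 + 147.56 = 1,493.38 thousand, so u = 147.56/1,493.38 = 9.88%.
After the first change, unemployed and labor force both fall by 40.39 → E = 1,345.82, U = 107.17, labor force = 1,452.99 thousand.
After the second change, unemployed and labor force both rise by 51.98 → E = 1,345.82, U = 159.15, labor force = 1,504.97 thousand.
New unemployment rate = 159.15 / 1,504.97 = 10.57%.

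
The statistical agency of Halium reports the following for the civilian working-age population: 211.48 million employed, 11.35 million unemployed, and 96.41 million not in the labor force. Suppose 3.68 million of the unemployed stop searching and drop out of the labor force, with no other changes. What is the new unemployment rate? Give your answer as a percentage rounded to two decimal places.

Initially, labor force = 211.48 + 11.35 = 222.83 million, so u = 11.35/222.83 = 5.09%.
After the change, unemployed and labor force both fall by 3.68 → E = 211.48, U = 7.67, labor force = 219.15 million.
New unemployment rate = 7.67 / 219.15 = 3.50%.

New unemployment rate ≈ 3.50%.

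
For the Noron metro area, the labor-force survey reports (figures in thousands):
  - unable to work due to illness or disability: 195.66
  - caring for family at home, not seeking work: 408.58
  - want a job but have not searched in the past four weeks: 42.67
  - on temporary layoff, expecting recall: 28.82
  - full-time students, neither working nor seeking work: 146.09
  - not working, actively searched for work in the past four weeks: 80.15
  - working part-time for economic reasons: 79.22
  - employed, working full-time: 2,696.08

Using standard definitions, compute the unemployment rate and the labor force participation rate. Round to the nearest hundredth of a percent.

Unemployment rate ≈ 3.78%; labor force participation rate ≈ 78.44%.

Employed = 79.22 + 2,696.08 = 2,775.30 thousand (anyone who worked, including part-time for economic reasons, counts as employed).
Unemployed = 28.82 + 80.15 = 108.97 thousand (jobless and actively searching, or on temporary layoff).
Labor force = 2,775.30 + 108.97 = 2,884.27 thousand.
Not in labor force = 195.66 + 408.58 + 42.67 + 146.09 = 793.00 thousand (those not working and not actively searching are outside the labor force — including those who want a job but have given up searching).
Civilian working-age population = 2,884.27 + 793.00 = 3,677.27 thousand.
Unemployment rate = 108.97 / 2,884.27 = 3.78%.
Labor force participation rate = 2,884.27 / 3,677.27 = 78.44%.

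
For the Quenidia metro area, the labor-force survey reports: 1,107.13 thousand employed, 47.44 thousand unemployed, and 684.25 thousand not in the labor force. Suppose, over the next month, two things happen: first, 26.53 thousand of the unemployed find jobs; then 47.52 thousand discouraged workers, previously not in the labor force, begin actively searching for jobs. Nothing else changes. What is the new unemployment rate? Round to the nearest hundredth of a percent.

Initially, labor force = 1,107.13 + 47.44 = 1,154.57 thousand, so u = 47.44/1,154.57 = 4.11%.
After the first change, unemployed falls and employed rises by 26.53; labor force unchanged → E = 1,133.66, U = 20.91, labor force = 1,154.57 thousand.
After the second change, unemployed and labor force both rise by 47.52 → E = 1,133.66, U = 68.43, labor force = 1,202.09 thousand.
New unemployment rate = 68.43 / 1,202.09 = 5.69%.

New unemployment rate ≈ 5.69%.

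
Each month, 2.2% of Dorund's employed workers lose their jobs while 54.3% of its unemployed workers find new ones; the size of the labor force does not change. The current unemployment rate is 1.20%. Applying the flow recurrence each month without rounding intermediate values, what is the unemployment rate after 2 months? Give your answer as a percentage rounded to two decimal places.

Unemployment rate after two months ≈ 3.38%.

With a fixed labor force, u_{t+1} = u_t + s·(1−u_t) − f·u_t = u_t·(1−s−f) + s.
Here 1−s−f = 0.435 and s = 0.022.
u_1 = 0.012000 × 0.435 + 0.022 = 0.027220.
u_2 = 0.027220 × 0.435 + 0.022 = 0.033841.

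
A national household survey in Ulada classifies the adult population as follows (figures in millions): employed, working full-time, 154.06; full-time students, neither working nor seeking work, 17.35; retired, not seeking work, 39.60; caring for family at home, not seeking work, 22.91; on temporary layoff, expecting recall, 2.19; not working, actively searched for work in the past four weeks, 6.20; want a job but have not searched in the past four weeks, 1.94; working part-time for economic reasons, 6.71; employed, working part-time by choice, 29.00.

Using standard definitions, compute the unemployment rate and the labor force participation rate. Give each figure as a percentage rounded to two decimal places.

Unemployment rate ≈ 4.23%; labor force participation rate ≈ 70.78%.

Employed = 154.06 + 6.71 + 29.00 = 189.77 million (anyone who worked, including part-time for economic reasons, counts as employed).
Unemployed = 2.19 + 6.20 = 8.39 million (jobless and actively searching, or on temporary layoff).
Labor force = 189.77 + 8.39 = 198.16 million.
Not in labor force = 17.35 + 39.60 + 22.91 + 1.94 = 81.80 million (those not working and not actively searching are outside the labor force — including those who want a job but have given up searching).
Civilian working-age population = 198.16 + 81.80 = 279.96 million.
Unemployment rate = 8.39 / 198.16 = 4.23%.
Labor force participation rate = 198.16 / 279.96 = 70.78%.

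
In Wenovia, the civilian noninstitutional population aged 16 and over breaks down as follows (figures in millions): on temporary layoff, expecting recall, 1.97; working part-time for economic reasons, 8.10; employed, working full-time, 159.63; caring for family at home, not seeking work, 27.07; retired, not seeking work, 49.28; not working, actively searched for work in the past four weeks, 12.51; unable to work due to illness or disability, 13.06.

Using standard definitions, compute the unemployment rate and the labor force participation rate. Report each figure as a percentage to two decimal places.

Employed = 8.10 + 159.63 = 167.73 million (anyone who worked, including part-time for economic reasons, counts as employed).
Unemployed = 1.97 + 12.51 = 14.48 million (jobless and actively searching, or on temporary layoff).
Labor force = 167.73 + 14.48 = 182.21 million.
Not in labor force = 27.07 + 49.28 + 13.06 = 89.41 million (those not working and not actively searching are outside the labor force).
Civilian working-age population = 182.21 + 89.41 = 271.62 million.
Unemployment rate = 14.48 / 182.21 = 7.95%.
Labor force participation rate = 182.21 / 271.62 = 67.08%.

Unemployment rate ≈ 7.95%; labor force participation rate ≈ 67.08%.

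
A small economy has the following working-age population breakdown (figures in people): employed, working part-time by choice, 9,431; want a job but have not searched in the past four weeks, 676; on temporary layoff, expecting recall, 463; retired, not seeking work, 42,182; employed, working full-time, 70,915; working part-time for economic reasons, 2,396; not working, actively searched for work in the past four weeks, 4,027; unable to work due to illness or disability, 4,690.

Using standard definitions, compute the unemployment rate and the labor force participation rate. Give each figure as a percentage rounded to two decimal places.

Unemployment rate ≈ 5.15%; labor force participation rate ≈ 64.72%.

Employed = 9,431 + 70,915 + 2,396 = 82,742 (anyone who worked, including part-time for economic reasons, counts as employed).
Unemployed = 463 + 4,027 = 4,490 (jobless and actively searching, or on temporary layoff).
Labor force = 82,742 + 4,490 = 87,232.
Not in labor force = 676 + 42,182 + 4,690 = 47,548 (those not working and not actively searching are outside the labor force — including those who want a job but have given up searching).
Civilian working-age population = 87,232 + 47,548 = 134,780.
Unemployment rate = 4,490 / 87,232 = 5.15%.
Labor force participation rate = 87,232 / 134,780 = 64.72%.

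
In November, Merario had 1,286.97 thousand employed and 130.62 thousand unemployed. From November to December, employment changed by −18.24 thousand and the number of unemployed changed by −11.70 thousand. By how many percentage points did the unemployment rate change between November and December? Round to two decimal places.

November: labor force = 1,286.97 + 130.62 = 1,417.59; u = 130.62/1,417.59 = 9.21%.
December: labor force = 1,268.73 + 118.92 = 1,387.65; u = 118.92/1,387.65 = 8.57%.
Change = 8.57% − 9.21% = −0.64 pp.

The unemployment rate changed by −0.64 percentage points.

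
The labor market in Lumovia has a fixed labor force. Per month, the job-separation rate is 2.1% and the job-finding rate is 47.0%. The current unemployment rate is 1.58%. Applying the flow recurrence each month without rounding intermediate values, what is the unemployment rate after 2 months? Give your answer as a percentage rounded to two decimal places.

Unemployment rate after two months ≈ 3.58%.

With a fixed labor force, u_{t+1} = u_t + s·(1−u_t) − f·u_t = u_t·(1−s−f) + s.
Here 1−s−f = 0.509 and s = 0.021.
u_1 = 0.015800 × 0.509 + 0.021 = 0.029042.
u_2 = 0.029042 × 0.509 + 0.021 = 0.035782.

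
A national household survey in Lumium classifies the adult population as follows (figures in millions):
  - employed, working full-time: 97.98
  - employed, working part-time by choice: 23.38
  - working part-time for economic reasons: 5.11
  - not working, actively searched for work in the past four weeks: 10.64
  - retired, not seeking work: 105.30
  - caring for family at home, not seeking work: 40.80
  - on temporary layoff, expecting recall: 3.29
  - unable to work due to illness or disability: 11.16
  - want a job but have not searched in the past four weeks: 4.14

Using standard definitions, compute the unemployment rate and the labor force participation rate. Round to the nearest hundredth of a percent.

Employed = 97.98 + 23.38 + 5.11 = 126.47 million (anyone who worked, including part-time for economic reasons, counts as employed).
Unemployed = 10.64 + 3.29 = 13.93 million (jobless and actively searching, or on temporary layoff).
Labor force = 126.47 + 13.93 = 140.40 million.
Not in labor force = 105.30 + 40.80 + 11.16 + 4.14 = 161.40 million (those not working and not actively searching are outside the labor force — including those who want a job but have given up searching).
Civilian working-age population = 140.40 + 161.40 = 301.80 million.
Unemployment rate = 13.93 / 140.40 = 9.92%.
Labor force participation rate = 140.40 / 301.80 = 46.52%.

Unemployment rate ≈ 9.92%; labor force participation rate ≈ 46.52%.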